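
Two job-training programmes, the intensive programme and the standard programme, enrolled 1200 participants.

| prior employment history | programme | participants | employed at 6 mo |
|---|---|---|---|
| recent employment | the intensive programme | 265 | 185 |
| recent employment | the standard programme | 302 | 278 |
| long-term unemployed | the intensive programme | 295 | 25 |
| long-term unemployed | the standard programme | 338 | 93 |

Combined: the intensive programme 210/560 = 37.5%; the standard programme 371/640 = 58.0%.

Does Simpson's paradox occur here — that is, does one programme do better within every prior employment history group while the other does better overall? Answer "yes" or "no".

no

Within each prior employment history level (recent employment 69.8% vs 92.1%; long-term unemployed 8.5% vs 27.5%), the standard programme has the higher rate every time. Pooled: 37.5% vs 58.0% — the standard programme has the higher rate overall. They agree.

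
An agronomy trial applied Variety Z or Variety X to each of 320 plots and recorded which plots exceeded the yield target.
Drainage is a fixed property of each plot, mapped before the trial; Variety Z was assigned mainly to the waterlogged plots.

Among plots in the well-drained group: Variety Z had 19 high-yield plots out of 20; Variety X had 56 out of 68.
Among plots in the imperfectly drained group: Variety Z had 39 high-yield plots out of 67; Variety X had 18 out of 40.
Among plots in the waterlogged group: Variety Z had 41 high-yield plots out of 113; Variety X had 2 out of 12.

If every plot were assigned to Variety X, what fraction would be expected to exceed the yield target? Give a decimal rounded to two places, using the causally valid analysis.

The stratified and pooled comparisons disagree (Variety Z wins within each field drainage; Variety X wins overall), so the answer turns on the causal role of field drainage.
Nothing the variety does changes field drainage; the imbalance is an allocation artefact. With field drainage also predicting the outcome, the pooled figure is confounded, and the within-stratum comparison is the causal one.
Standardising Variety X to the population field drainage mix: 0.275·56/68 + 0.334·18/40 + 0.391·2/12 = 0.442.

0.44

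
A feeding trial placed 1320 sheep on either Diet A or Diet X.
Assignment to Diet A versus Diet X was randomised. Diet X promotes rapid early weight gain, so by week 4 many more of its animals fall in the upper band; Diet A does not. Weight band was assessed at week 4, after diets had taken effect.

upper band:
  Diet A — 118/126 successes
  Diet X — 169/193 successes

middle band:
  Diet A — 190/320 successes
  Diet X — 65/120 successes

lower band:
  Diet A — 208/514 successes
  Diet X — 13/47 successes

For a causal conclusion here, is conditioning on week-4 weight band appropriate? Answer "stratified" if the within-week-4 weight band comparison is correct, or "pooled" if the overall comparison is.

The week-4 weight band-specific comparison favours Diet A throughout, but the pooled figures favour Diet X. The question is whether to condition on week-4 weight band.
The distribution of week-4 weight band is itself part of what the diet does — it is an intermediate outcome. Holding it fixed would remove that part of the effect; the total effect is the pooled difference.
Pooled: Diet A 53.8% vs Diet X 68.6%; Diet X is higher overall.

pooled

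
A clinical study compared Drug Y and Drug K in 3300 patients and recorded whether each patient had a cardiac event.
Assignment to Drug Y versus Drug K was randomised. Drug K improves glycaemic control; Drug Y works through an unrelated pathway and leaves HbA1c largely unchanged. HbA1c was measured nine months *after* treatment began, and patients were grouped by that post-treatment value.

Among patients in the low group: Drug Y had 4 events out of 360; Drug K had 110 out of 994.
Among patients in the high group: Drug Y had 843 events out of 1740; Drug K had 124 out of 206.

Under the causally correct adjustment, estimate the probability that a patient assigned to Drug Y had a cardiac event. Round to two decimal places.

HbA1c is downstream of the drug. One should not condition on a consequence of treatment, so the overall rates are the right comparison.
So P(outcome | do(Drug Y)) is just the pooled rate for Drug Y: 847/2100 = 0.403.

0.40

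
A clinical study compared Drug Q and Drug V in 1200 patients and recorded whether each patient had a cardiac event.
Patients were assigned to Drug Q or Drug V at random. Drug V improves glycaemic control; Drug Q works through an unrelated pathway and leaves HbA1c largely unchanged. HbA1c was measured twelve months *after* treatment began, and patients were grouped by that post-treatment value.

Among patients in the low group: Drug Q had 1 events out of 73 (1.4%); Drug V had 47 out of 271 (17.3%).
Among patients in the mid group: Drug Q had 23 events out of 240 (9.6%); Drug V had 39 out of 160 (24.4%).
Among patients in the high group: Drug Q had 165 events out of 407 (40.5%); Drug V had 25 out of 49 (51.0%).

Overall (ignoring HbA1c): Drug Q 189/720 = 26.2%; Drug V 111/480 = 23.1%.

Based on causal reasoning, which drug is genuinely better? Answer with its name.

Drug V

The stratified and pooled comparisons disagree (Drug Q wins within each HbA1c; Drug V wins overall), so the answer turns on the causal role of HbA1c.
HbA1c is recorded after the drug and is itself shifted by it — it sits on the causal path from drug to outcome. Conditioning on a mediator would strip out part of the effect we want; the pooled comparison gives the total causal effect.
Pooled: Drug Q 26.2% vs Drug V 23.1%; Drug V is lower overall.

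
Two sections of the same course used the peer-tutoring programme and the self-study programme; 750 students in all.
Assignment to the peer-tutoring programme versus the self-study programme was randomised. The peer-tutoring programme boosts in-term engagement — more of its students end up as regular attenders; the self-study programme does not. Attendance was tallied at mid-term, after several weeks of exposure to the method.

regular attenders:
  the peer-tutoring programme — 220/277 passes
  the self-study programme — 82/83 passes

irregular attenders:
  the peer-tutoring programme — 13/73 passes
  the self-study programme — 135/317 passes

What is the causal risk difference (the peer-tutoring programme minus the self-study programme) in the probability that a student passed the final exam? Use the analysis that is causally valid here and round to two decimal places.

+0.12

The mid-term attendance-specific comparison favours the self-study programme throughout, but the pooled figures favour the peer-tutoring programme. The question is whether to condition on mid-term attendance.
Mid-term attendance lies on the pathway teaching method → mid-term attendance → outcome, so adjusting for it blocks the indirect effect. For the total causal effect of teaching method, use the unadjusted pooled rates.
The causal difference is the pooled difference: 0.666 − 0.542 = +0.123.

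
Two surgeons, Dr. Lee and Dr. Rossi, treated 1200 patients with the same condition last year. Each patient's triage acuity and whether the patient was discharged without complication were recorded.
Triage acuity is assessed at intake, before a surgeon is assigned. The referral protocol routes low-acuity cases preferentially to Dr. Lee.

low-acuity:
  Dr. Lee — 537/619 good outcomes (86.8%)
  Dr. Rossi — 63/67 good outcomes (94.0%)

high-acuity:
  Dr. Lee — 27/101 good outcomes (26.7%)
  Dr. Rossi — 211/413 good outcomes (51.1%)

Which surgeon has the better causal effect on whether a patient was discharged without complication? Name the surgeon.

Dr. Rossi is higher inside every triage acuity stratum but Dr. Lee is higher in aggregate. Whether to stratify depends on how triage acuity relates to the surgeon.
Here triage acuity is a common cause — it drives both which surgeon a case falls under and the outcome. The crude comparison mixes populations; the stratum-specific rates are the causally relevant ones.
Within each level — low-acuity: 86.8% vs 94.0%; high-acuity: 26.7% vs 51.1% — Dr. Rossi is higher every time.

Dr. Rossi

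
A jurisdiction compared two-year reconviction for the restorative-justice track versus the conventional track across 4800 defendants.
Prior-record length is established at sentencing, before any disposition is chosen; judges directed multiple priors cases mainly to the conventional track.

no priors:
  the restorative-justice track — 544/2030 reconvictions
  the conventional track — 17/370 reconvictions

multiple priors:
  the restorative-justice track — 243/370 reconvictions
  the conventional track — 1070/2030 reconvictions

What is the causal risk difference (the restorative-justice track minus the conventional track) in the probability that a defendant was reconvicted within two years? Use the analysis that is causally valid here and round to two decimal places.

+0.18

Nothing the disposition does changes prior-record length; the imbalance is an allocation artefact. With prior-record length also predicting the outcome, the pooled figure is confounded, and the within-stratum comparison is the causal one.
Adjusting over the population distribution of prior-record length: 0.500·(0.268−0.046) + 0.500·(0.657−0.527) = +0.176.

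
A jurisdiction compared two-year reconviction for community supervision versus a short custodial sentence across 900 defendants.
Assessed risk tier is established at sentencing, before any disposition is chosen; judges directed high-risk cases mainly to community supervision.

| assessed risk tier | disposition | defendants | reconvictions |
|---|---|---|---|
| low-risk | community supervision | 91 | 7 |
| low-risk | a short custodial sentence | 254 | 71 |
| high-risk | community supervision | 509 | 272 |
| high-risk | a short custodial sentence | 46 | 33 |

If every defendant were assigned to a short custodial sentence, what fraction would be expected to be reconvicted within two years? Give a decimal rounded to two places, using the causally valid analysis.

0.55

Here assessed risk tier is a common cause — it drives both which disposition a case falls under and the outcome. The crude comparison mixes populations; the stratum-specific rates are the causally relevant ones.
Standardising a short custodial sentence to the population assessed risk tier mix: 0.383·71/254 + 0.617·33/46 = 0.550.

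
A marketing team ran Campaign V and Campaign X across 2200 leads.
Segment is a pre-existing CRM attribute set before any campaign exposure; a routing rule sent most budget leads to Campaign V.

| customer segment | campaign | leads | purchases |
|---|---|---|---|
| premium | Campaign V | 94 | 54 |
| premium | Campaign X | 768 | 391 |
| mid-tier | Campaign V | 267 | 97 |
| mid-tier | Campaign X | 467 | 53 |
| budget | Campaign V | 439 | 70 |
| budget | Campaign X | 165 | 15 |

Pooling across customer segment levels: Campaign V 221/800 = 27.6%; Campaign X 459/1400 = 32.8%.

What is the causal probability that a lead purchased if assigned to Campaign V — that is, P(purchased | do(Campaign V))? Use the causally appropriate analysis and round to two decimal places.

Within every customer segment level Campaign V has the higher rate, yet pooled Campaign X does — Simpson's reversal.
Customer segment is set before the campaign has any effect — it is not caused by the campaign — and it independently drives the outcome. That makes it a confounder, so the causal comparison is within customer segment levels.
Standardising Campaign V to the population customer segment mix: 0.392·54/94 + 0.334·97/267 + 0.275·70/439 = 0.390.

0.39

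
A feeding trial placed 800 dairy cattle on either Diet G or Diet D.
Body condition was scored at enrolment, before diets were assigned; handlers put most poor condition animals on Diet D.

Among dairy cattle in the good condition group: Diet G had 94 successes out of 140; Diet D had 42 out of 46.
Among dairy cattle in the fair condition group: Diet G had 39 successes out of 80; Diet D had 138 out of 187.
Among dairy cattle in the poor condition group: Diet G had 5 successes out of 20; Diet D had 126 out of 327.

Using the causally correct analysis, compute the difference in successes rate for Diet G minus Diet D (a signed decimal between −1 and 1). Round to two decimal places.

Diet D is higher inside every starting body condition stratum but Diet G is higher in aggregate. Whether to stratify depends on how starting body condition relates to the diet.
Starting body condition satisfies the back-door criterion: it is not a descendant of the diet, and it blocks the spurious path from diet to outcome. Adjusting for it (i.e., using the within-starting body condition rates) gives the causal effect.
Adjusting over the population distribution of starting body condition: 0.233·(0.671−0.913) + 0.334·(0.487−0.738) + 0.434·(0.250−0.385) = -0.198.

-0.20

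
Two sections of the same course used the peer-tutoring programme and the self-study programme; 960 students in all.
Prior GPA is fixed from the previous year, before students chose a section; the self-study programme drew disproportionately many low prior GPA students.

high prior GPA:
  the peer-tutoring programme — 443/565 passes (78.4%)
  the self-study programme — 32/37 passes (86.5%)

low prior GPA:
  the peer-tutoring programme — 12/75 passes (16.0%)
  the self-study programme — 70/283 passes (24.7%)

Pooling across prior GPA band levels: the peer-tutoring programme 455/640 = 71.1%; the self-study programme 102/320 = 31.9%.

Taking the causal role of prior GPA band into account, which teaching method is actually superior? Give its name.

Nothing the teaching method does changes prior GPA band; the imbalance is an allocation artefact. With prior GPA band also predicting the outcome, the pooled figure is confounded, and the within-stratum comparison is the causal one.
Within each level — high prior GPA: 78.4% vs 86.5%; low prior GPA: 16.0% vs 24.7% — the self-study programme is higher every time.

the self-study programme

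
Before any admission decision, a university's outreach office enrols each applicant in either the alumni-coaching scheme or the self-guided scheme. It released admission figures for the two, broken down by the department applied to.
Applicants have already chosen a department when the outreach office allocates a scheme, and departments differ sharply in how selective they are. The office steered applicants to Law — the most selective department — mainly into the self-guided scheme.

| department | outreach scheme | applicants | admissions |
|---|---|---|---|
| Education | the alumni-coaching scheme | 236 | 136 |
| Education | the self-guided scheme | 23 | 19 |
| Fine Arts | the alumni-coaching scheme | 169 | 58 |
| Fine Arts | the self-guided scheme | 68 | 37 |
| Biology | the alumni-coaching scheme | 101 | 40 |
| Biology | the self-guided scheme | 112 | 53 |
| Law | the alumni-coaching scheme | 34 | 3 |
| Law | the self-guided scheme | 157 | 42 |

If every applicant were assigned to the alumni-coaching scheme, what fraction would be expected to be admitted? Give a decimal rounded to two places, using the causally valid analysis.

the self-guided scheme is higher inside every department stratum but the alumni-coaching scheme is higher in aggregate. Whether to stratify depends on how department relates to the outreach scheme.
Department differs across outreach schemes for reasons unrelated to any effect of the outreach scheme itself, and it separately predicts the outcome — a classic confounder. We must compare within department levels.
Standardising the alumni-coaching scheme to the population department mix: 0.288·136/236 + 0.263·58/169 + 0.237·40/101 + 0.212·3/34 = 0.369.

0.37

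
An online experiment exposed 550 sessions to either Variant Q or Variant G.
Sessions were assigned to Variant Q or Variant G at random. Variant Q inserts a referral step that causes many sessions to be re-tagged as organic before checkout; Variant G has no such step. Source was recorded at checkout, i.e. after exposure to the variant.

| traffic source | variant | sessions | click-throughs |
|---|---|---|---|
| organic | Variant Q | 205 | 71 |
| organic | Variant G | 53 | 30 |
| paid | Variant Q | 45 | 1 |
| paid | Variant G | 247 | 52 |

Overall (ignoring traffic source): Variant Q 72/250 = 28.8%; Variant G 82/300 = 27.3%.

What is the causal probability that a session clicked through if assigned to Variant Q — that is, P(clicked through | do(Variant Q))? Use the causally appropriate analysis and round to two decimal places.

0.29

Within every traffic source level Variant G has the higher rate, yet pooled Variant Q does — Simpson's reversal.
The distribution of traffic source is itself part of what the variant does — it is an intermediate outcome. Holding it fixed would remove that part of the effect; the total effect is the pooled difference.
So P(outcome | do(Variant Q)) is just the pooled rate for Variant Q: 72/250 = 0.288.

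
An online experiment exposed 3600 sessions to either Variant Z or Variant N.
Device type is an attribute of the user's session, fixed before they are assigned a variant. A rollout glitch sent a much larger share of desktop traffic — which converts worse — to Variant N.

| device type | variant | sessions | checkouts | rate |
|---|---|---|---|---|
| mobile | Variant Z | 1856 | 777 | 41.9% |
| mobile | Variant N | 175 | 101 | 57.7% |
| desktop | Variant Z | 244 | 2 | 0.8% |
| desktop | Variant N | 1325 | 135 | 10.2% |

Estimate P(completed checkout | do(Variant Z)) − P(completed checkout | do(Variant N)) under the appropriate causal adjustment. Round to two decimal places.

-0.13

Here device type is a common cause — it drives both which variant a case falls under and the outcome. The crude comparison mixes populations; the stratum-specific rates are the causally relevant ones.
Adjusting over the population distribution of device type: 0.564·(0.419−0.577) + 0.436·(0.008−0.102) = -0.130.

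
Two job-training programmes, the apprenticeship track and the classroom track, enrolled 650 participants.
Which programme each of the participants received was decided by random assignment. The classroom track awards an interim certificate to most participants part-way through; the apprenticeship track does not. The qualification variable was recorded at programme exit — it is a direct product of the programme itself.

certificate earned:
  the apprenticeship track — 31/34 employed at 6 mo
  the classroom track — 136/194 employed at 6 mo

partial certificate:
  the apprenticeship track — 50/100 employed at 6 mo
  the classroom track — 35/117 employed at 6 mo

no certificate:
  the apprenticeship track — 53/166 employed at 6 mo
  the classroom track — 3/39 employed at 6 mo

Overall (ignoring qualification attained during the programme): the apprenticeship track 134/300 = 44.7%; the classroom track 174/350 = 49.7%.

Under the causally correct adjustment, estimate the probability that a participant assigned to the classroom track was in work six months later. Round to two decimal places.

Qualification attained during the programme is recorded after the programme and is itself shifted by it — it sits on the causal path from programme to outcome. Conditioning on a mediator would strip out part of the effect we want; the pooled comparison gives the total causal effect.
So P(outcome | do(the classroom track)) is just the pooled rate for the classroom track: 174/350 = 0.497.

0.50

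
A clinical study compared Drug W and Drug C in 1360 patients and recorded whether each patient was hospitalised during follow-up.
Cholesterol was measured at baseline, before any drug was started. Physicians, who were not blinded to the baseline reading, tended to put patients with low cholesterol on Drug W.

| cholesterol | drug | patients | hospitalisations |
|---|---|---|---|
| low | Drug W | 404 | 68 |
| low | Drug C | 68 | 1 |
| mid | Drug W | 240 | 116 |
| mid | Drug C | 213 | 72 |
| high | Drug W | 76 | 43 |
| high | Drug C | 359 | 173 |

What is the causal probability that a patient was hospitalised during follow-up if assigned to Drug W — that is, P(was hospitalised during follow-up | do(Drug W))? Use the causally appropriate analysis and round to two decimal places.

0.40

Since cholesterol is a pre-existing factor (not a product of the drug) and it affects the outcome on its own, it is a confounder. The stratified rates, not the pooled rate, identify the causal effect.
Standardising Drug W to the population cholesterol mix: 0.347·68/404 + 0.333·116/240 + 0.320·43/76 = 0.400.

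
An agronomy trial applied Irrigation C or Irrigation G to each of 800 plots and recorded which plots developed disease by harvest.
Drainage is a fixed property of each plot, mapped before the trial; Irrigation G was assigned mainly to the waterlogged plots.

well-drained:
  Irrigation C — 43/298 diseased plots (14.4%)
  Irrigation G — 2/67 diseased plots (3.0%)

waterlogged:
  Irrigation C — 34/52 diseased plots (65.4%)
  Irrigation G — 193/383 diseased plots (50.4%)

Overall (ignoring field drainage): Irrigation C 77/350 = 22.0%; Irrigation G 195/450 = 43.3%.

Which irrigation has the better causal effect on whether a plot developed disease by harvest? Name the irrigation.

Irrigation G

Irrigation G is lower inside every field drainage stratum but Irrigation C is lower in aggregate. Whether to stratify depends on how field drainage relates to the irrigation.
Field drainage satisfies the back-door criterion: it is not a descendant of the irrigation, and it blocks the spurious path from irrigation to outcome. Adjusting for it (i.e., using the within-field drainage rates) gives the causal effect.
Within each level — well-drained: 14.4% vs 3.0%; waterlogged: 65.4% vs 50.4% — Irrigation G is lower every time.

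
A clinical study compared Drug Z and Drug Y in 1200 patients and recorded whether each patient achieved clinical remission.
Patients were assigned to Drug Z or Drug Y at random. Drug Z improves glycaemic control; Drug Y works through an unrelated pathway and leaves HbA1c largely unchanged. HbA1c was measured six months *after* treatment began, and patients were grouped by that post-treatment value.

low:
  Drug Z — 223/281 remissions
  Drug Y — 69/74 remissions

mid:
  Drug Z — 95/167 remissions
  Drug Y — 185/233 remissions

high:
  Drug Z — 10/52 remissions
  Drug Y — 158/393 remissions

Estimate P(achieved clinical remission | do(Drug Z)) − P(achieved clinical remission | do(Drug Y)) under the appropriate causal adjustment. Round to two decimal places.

+0.07

Drug Y is higher inside every HbA1c stratum but Drug Z is higher in aggregate. Whether to stratify depends on how HbA1c relates to the drug.
HbA1c here is a post-treatment variable shaped by the drug; conditioning on it would introduce bias rather than remove it. The overall comparison is the causal one.
The causal difference is the pooled difference: 0.656 − 0.589 = +0.067.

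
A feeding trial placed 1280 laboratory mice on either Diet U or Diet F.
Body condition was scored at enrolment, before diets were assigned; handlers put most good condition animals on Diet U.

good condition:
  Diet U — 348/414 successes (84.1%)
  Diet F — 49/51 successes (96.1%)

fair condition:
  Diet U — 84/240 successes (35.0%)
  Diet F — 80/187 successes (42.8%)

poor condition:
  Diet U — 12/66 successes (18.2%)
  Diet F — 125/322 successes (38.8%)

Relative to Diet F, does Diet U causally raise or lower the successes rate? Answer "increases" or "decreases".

decreases

Starting body condition is set before the diet has any effect — it is not caused by the diet — and it independently drives the outcome. That makes it a confounder, so the causal comparison is within starting body condition levels.
Within each level — good condition: 84.1% vs 96.1%; fair condition: 35.0% vs 42.8%; poor condition: 18.2% vs 38.8% — Diet F is higher every time.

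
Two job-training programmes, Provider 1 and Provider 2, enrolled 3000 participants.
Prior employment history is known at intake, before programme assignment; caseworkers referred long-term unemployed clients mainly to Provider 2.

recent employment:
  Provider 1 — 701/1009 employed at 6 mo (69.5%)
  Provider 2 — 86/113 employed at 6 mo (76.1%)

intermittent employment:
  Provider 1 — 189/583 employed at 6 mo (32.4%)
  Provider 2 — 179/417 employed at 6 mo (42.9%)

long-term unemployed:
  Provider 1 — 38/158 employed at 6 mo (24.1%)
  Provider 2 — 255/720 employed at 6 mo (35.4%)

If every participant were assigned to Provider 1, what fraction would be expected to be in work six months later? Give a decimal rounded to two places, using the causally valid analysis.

0.44

Provider 2 is higher inside every prior employment history stratum but Provider 1 is higher in aggregate. Whether to stratify depends on how prior employment history relates to the programme.
Prior employment history differs across programmes for reasons unrelated to any effect of the programme itself, and it separately predicts the outcome — a classic confounder. We must compare within prior employment history levels.
Standardising Provider 1 to the population prior employment history mix: 0.374·701/1009 + 0.333·189/583 + 0.293·38/158 = 0.438.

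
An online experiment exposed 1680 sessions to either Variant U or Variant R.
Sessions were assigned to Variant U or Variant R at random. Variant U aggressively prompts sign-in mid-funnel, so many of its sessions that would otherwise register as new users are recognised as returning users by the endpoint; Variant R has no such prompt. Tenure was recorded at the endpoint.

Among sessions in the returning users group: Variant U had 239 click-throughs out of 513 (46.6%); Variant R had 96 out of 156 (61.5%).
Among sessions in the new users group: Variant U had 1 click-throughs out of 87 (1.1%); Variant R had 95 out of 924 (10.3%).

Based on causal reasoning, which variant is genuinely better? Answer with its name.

Variant U

Variant R is higher inside every user tenure stratum but Variant U is higher in aggregate. Whether to stratify depends on how user tenure relates to the variant.
Stratifying would compare variants among sessions the variants themselves sorted into user tenure groups — a form of selection on an intermediate. The unconditioned pooled rates give the total causal effect.
Pooled: Variant U 40.0% vs Variant R 17.7%; Variant U is higher overall.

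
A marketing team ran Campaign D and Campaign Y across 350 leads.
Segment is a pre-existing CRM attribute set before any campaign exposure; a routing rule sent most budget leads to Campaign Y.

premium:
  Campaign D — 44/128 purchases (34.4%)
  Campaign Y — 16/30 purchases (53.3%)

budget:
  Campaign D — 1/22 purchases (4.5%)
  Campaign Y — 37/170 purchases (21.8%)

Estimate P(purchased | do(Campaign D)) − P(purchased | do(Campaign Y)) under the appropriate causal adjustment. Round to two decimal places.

-0.18

Within every customer segment level Campaign Y has the higher rate, yet pooled Campaign D does — Simpson's reversal.
Here customer segment is a common cause — it drives both which campaign a case falls under and the outcome. The crude comparison mixes populations; the stratum-specific rates are the causally relevant ones.
Adjusting over the population distribution of customer segment: 0.451·(0.344−0.533) + 0.549·(0.045−0.218) = -0.180.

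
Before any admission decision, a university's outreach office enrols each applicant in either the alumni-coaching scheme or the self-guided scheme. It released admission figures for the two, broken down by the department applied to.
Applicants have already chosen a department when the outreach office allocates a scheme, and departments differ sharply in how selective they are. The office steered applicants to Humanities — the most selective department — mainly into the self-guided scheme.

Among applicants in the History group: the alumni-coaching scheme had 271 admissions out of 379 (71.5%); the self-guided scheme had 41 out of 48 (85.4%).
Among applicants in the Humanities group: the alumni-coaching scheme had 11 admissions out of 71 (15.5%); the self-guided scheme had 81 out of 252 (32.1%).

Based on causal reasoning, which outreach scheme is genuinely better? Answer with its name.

the self-guided scheme

Nothing the outreach scheme does changes department; the imbalance is an allocation artefact. With department also predicting the outcome, the pooled figure is confounded, and the within-stratum comparison is the causal one.
Within each level — History: 71.5% vs 85.4%; Humanities: 15.5% vs 32.1% — the self-guided scheme is higher every time.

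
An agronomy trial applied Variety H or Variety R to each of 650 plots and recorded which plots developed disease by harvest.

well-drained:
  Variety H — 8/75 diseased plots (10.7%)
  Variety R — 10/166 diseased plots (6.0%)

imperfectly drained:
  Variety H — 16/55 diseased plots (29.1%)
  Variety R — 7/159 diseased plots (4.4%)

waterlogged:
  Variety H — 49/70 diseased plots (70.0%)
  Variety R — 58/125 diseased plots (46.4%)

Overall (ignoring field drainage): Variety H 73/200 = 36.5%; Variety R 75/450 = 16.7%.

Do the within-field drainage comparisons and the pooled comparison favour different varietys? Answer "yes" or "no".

Within each field drainage level (well-drained 10.7% vs 6.0%; imperfectly drained 29.1% vs 4.4%; waterlogged 70.0% vs 46.4%), Variety R has the lower rate every time. Pooled: 36.5% vs 16.7% — Variety R has the lower rate overall. They agree.

no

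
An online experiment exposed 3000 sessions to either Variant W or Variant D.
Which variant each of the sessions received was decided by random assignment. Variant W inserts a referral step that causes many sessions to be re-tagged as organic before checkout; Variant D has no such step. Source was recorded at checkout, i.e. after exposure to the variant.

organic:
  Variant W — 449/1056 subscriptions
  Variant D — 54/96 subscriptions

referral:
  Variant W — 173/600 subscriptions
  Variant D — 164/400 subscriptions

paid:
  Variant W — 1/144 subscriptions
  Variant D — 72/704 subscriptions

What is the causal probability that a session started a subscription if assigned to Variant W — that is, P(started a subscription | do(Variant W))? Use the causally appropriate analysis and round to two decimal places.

0.35

Traffic source here is a post-treatment variable shaped by the variant; conditioning on it would introduce bias rather than remove it. The overall comparison is the causal one.
So P(outcome | do(Variant W)) is just the pooled rate for Variant W: 623/1800 = 0.346.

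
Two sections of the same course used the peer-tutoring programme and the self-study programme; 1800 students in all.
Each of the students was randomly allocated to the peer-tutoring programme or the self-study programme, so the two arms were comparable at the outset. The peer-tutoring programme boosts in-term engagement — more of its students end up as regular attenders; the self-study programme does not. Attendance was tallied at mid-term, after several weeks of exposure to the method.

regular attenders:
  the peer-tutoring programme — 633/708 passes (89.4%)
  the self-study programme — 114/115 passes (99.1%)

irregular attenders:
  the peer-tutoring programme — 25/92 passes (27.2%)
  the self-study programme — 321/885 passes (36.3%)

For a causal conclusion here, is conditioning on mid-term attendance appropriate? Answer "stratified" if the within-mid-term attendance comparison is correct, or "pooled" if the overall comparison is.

pooled

Stratifying would compare teaching methods among students the teaching methods themselves sorted into mid-term attendance groups — a form of selection on an intermediate. The unconditioned pooled rates give the total causal effect.
Pooled: the peer-tutoring programme 82.2% vs the self-study programme 43.5%; the peer-tutoring programme is higher overall.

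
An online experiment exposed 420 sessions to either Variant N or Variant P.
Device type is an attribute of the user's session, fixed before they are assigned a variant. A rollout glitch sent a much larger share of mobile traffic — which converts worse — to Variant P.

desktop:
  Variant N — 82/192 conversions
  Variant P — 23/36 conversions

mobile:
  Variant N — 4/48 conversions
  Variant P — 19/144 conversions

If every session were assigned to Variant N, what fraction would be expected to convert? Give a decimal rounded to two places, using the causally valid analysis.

The stratified and pooled comparisons disagree (Variant P wins within each device type; Variant N wins overall), so the answer turns on the causal role of device type.
Device type differs across variants for reasons unrelated to any effect of the variant itself, and it separately predicts the outcome — a classic confounder. We must compare within device type levels.
Standardising Variant N to the population device type mix: 0.543·82/192 + 0.457·4/48 = 0.270.

0.27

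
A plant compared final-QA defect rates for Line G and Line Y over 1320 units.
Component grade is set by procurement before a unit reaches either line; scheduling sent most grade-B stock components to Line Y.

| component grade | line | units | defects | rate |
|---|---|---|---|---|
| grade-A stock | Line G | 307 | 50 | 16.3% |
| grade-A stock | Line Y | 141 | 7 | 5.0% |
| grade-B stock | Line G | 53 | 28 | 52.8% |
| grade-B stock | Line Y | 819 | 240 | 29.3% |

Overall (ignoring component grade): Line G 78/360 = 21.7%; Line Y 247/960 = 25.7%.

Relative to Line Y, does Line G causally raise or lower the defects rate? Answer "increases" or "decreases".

increases

Nothing the line does changes component grade; the imbalance is an allocation artefact. With component grade also predicting the outcome, the pooled figure is confounded, and the within-stratum comparison is the causal one.
Within each level — grade-A stock: 16.3% vs 5.0%; grade-B stock: 52.8% vs 29.3% — Line Y is lower every time.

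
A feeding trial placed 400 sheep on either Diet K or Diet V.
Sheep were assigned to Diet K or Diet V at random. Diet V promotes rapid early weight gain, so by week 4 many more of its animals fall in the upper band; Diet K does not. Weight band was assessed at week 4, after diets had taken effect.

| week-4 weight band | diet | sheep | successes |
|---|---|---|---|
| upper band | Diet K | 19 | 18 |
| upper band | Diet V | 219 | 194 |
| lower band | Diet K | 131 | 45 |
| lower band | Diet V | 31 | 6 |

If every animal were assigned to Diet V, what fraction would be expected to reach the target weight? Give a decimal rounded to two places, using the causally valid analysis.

0.80

The week-4 weight band-specific comparison favours Diet K throughout, but the pooled figures favour Diet V. The question is whether to condition on week-4 weight band.
Because the diet influences week-4 weight band, week-4 weight band is a post-treatment mediator, not a confounder. Stratifying on it would bias the estimate; the causal effect is the crude pooled difference.
So P(outcome | do(Diet V)) is just the pooled rate for Diet V: 200/250 = 0.800.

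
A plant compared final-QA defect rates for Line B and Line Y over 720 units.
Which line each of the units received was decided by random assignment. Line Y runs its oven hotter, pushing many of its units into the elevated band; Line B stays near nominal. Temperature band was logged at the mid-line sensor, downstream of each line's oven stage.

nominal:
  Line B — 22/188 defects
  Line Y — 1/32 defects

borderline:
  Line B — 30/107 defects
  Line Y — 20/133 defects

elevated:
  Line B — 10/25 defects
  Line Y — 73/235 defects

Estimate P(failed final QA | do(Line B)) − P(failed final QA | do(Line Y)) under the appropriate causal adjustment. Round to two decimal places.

Because the line influences in-process temperature band, in-process temperature band is a post-treatment mediator, not a confounder. Stratifying on it would bias the estimate; the causal effect is the crude pooled difference.
The causal difference is the pooled difference: 0.194 − 0.235 = -0.041.

-0.04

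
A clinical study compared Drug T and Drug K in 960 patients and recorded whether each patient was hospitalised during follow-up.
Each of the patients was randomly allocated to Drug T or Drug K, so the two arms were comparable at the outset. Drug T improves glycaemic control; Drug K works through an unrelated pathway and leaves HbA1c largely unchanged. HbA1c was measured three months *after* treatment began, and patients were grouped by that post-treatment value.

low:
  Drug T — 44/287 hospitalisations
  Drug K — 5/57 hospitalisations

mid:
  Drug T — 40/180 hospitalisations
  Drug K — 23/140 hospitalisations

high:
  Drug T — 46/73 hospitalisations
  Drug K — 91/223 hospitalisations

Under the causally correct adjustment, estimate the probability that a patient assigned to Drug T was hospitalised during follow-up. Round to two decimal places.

The stratified and pooled comparisons disagree (Drug K wins within each HbA1c; Drug T wins overall), so the answer turns on the causal role of HbA1c.
Because the drug influences HbA1c, HbA1c is a post-treatment mediator, not a confounder. Stratifying on it would bias the estimate; the causal effect is the crude pooled difference.
So P(outcome | do(Drug T)) is just the pooled rate for Drug T: 130/540 = 0.241.

0.24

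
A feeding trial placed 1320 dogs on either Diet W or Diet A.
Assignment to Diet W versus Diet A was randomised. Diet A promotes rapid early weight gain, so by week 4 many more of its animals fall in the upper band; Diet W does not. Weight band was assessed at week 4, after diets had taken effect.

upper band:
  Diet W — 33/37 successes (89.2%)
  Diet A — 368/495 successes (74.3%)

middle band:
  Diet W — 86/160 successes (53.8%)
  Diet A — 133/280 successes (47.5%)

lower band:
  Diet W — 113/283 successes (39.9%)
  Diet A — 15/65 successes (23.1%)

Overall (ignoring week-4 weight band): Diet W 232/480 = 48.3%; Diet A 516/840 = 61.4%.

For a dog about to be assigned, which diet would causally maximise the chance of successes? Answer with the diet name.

Diet A

The week-4 weight band-specific comparison favours Diet W throughout, but the pooled figures favour Diet A. The question is whether to condition on week-4 weight band.
Week-4 weight band here is a post-treatment variable shaped by the diet; conditioning on it would introduce bias rather than remove it. The overall comparison is the causal one.
Pooled: Diet W 48.3% vs Diet A 61.4%; Diet A is higher overall.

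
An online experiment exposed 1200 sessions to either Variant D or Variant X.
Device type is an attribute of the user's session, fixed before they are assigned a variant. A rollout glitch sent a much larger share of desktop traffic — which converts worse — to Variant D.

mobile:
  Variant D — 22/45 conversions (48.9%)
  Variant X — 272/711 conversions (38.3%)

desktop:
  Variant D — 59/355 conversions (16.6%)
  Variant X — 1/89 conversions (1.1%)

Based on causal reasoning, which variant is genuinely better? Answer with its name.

Device type is set before the variant has any effect — it is not caused by the variant — and it independently drives the outcome. That makes it a confounder, so the causal comparison is within device type levels.
Within each level — mobile: 48.9% vs 38.3%; desktop: 16.6% vs 1.1% — Variant D is higher every time.

Variant D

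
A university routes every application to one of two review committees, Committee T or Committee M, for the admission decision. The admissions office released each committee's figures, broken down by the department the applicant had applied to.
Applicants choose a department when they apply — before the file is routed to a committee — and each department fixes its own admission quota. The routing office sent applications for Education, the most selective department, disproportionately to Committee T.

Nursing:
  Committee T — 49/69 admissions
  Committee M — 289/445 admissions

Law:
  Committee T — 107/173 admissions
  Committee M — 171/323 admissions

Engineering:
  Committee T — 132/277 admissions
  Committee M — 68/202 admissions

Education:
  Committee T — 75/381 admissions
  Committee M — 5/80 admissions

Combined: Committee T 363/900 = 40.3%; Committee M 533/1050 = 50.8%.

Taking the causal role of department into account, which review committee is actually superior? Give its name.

Committee T

Within every department level Committee T has the higher rate, yet pooled Committee M does — Simpson's reversal.
Department satisfies the back-door criterion: it is not a descendant of the review committee, and it blocks the spurious path from review committee to outcome. Adjusting for it (i.e., using the within-department rates) gives the causal effect.
Within each level — Nursing: 71.0% vs 64.9%; Law: 61.8% vs 52.9%; Engineering: 47.7% vs 33.7%; Education: 19.7% vs 6.2% — Committee T is higher every time.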